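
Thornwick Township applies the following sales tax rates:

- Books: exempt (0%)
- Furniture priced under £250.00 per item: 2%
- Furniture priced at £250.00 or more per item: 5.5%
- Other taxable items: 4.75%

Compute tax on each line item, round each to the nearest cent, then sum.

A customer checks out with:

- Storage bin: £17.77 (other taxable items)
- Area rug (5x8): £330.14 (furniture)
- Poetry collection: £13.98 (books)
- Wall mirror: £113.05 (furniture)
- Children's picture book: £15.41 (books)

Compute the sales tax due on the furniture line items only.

Area rug (5x8) £330.14: furniture, £250.00 or more → 5.5% → £18.16
Wall mirror £113.05: furniture, under £250.00 → 2% → £2.26
Tax on furniture = £18.16 + £2.26 = £20.42

£20.42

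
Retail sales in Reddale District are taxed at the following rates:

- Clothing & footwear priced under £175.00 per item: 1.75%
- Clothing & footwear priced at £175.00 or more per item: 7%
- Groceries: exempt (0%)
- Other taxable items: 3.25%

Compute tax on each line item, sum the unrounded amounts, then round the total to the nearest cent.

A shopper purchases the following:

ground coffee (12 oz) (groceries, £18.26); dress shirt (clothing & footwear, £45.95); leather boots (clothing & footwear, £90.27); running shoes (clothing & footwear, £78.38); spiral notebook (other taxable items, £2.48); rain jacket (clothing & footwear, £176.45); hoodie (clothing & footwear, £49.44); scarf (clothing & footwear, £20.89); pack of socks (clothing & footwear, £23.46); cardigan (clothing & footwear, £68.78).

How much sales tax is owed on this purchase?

Ground coffee (12 oz) £18.26: groceries → 0% → £0.00
Dress shirt £45.95: clothing & footwear, under £175.00 → 1.75% → £0.804125
Leather boots £90.27: clothing & footwear, under £175.00 → 1.75% → £1.579725
Running shoes £78.38: clothing & footwear, under £175.00 → 1.75% → £1.37165
Spiral notebook £2.48: other taxable items → 3.25% → £0.0806
Rain jacket £176.45: clothing & footwear, £175.00 or more → 7% → £12.3515
Hoodie £49.44: clothing & footwear, under £175.00 → 1.75% → £0.8652
Scarf £20.89: clothing & footwear, under £175.00 → 1.75% → £0.365575
Pack of socks £23.46: clothing & footwear, under £175.00 → 1.75% → £0.41055
Cardigan £68.78: clothing & footwear, under £175.00 → 1.75% → £1.20365
Unrounded tax sum = £19.032575 → £19.03

£19.03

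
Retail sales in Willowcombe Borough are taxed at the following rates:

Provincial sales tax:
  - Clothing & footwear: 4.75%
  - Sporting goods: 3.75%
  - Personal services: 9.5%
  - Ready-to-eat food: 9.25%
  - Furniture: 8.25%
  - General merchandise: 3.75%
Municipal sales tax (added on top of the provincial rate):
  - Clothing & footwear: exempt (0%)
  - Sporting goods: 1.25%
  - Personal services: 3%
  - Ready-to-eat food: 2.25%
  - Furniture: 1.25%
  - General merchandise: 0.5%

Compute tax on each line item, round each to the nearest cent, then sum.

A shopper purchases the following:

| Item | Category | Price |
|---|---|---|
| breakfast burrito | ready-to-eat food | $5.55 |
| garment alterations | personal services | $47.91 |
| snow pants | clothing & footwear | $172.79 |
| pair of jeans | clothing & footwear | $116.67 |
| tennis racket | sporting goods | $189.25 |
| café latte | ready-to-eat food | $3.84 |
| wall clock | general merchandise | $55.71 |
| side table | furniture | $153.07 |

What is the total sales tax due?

Breakfast burrito $5.55: ready-to-eat food → 9.25% + 2.25% municipal = 11.5% → $0.64
Garment alterations $47.91: personal services → 9.5% + 3% municipal = 12.5% → $5.99
Snow pants $172.79: clothing & footwear → 4.75% + 0% municipal = 4.75% → $8.21
Pair of jeans $116.67: clothing & footwear → 4.75% + 0% municipal = 4.75% → $5.54
Tennis racket $189.25: sporting goods → 3.75% + 1.25% municipal = 5% → $9.46
Café latte $3.84: ready-to-eat food → 9.25% + 2.25% municipal = 11.5% → $0.44
Wall clock $55.71: general merchandise → 3.75% + 0.5% municipal = 4.25% → $2.37
Side table $153.07: furniture → 8.25% + 1.25% municipal = 9.5% → $14.54
Total tax = $0.64 + $5.99 + $8.21 + $5.54 + $9.46 + $0.44 + $2.37 + $14.54 = $47.19

$47.19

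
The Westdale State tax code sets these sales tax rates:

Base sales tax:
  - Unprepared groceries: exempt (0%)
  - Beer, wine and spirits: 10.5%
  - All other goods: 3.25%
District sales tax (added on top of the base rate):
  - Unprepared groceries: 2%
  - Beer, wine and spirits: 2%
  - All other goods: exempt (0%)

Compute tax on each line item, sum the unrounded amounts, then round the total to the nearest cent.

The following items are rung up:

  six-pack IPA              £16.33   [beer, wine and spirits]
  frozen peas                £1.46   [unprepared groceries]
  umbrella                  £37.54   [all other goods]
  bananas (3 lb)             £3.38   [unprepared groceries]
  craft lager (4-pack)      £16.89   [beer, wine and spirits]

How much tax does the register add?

£5.47

Six-pack IPA £16.33: beer, wine and spirits → 10.5% + 2% district = 12.5% → £2.04125
Frozen peas £1.46: unprepared groceries → 0% + 2% district = 2% → £0.0292
Umbrella £37.54: all other goods → 3.25% + 0% district = 3.25% → £1.22005
Bananas (3 lb) £3.38: unprepared groceries → 0% + 2% district = 2% → £0.0676
Craft lager (4-pack) £16.89: beer, wine and spirits → 10.5% + 2% district = 12.5% → £2.11125
Unrounded tax sum = £5.46935 → £5.47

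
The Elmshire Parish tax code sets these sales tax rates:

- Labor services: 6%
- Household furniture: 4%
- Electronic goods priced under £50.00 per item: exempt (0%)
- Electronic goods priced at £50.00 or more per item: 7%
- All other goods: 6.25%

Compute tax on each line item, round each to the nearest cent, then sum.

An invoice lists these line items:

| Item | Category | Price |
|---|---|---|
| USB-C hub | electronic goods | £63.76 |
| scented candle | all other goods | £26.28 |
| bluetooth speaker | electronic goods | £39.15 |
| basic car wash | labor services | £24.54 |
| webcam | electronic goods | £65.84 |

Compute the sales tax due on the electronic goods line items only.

£9.07

USB-C hub £63.76: electronic goods, £50.00 or more → 7% → £4.46
Bluetooth speaker £39.15: electronic goods, under £50.00 → 0% → £0.00
Webcam £65.84: electronic goods, £50.00 or more → 7% → £4.61
Tax on electronic goods = £4.46 + £0.00 + £4.61 = £9.07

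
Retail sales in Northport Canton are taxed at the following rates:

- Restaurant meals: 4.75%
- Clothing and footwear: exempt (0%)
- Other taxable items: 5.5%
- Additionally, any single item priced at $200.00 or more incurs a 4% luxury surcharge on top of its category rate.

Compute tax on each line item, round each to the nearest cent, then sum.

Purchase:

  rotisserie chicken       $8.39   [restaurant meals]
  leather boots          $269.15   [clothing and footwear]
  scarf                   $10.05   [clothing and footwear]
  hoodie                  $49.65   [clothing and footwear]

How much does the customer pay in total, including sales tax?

$348.41

Rotisserie chicken $8.39: restaurant meals → 4.75% → $0.40
Leather boots $269.15: clothing and footwear → 0% + 4% surcharge = 4% → $10.77
Scarf $10.05: clothing and footwear → 0% → $0.00
Hoodie $49.65: clothing and footwear → 0% → $0.00
Subtotal = $337.24; tax = $11.17; total due = $348.41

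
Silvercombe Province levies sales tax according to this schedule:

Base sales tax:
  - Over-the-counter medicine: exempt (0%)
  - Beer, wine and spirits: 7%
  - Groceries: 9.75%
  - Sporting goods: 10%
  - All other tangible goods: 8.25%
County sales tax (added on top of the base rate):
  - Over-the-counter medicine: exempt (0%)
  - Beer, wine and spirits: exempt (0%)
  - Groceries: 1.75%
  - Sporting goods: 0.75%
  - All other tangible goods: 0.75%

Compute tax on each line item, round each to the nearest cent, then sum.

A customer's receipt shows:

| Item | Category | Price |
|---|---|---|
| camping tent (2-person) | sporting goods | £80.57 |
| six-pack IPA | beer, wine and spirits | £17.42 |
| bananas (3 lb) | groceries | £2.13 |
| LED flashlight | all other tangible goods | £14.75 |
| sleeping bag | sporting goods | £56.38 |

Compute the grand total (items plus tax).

Camping tent (2-person) £80.57: sporting goods → 10% + 0.75% county = 10.75% → £8.66
Six-pack IPA £17.42: beer, wine and spirits → 7% + 0% county = 7% → £1.22
Bananas (3 lb) £2.13: groceries → 9.75% + 1.75% county = 11.5% → £0.24
LED flashlight £14.75: all other tangible goods → 8.25% + 0.75% county = 9% → £1.33
Sleeping bag £56.38: sporting goods → 10% + 0.75% county = 10.75% → £6.06
Subtotal = £171.25; tax = £17.51; total due = £188.76

£188.76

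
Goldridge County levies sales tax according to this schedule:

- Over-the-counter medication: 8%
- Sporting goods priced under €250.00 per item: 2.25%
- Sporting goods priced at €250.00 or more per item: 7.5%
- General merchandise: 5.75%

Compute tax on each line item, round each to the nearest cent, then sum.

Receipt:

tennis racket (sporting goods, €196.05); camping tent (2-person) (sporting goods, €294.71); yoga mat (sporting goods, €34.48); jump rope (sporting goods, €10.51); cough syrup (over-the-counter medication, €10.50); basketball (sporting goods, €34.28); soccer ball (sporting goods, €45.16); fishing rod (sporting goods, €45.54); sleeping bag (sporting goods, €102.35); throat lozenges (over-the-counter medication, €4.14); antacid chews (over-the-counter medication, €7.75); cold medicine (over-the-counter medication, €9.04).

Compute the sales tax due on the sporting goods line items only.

€32.64

Tennis racket €196.05: sporting goods, under €250.00 → 2.25% → €4.41
Camping tent (2-person) €294.71: sporting goods, €250.00 or more → 7.5% → €22.10
Yoga mat €34.48: sporting goods, under €250.00 → 2.25% → €0.78
Jump rope €10.51: sporting goods, under €250.00 → 2.25% → €0.24
Basketball €34.28: sporting goods, under €250.00 → 2.25% → €0.77
Soccer ball €45.16: sporting goods, under €250.00 → 2.25% → €1.02
Fishing rod €45.54: sporting goods, under €250.00 → 2.25% → €1.02
Sleeping bag €102.35: sporting goods, under €250.00 → 2.25% → €2.30
Tax on sporting goods = €4.41 + €22.10 + €0.78 + €0.24 + €0.77 + €1.02 + €1.02 + €2.30 = €32.64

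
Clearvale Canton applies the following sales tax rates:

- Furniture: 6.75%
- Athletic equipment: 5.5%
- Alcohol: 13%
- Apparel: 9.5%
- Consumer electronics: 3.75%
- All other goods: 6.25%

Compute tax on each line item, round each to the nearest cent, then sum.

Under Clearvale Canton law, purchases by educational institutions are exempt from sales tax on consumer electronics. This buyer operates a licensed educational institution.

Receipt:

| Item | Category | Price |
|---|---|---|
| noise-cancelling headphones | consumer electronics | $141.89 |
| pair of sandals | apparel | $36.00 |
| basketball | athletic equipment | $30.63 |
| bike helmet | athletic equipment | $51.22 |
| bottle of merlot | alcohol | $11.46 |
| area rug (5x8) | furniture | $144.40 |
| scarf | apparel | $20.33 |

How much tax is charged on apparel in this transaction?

Pair of sandals $36.00: apparel → 9.5% → $3.42
Scarf $20.33: apparel → 9.5% → $1.93
Tax on apparel = $3.42 + $1.93 = $5.35

$5.35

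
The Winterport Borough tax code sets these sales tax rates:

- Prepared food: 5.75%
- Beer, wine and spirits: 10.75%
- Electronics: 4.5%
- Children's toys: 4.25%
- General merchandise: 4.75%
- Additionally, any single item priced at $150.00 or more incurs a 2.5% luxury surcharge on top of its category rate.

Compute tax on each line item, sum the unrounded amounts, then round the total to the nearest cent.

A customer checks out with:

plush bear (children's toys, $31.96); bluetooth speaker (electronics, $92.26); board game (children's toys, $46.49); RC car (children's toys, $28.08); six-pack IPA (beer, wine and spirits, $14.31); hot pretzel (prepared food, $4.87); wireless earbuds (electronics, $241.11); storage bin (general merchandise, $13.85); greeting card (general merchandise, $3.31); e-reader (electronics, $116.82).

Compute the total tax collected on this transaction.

$33.45

Plush bear $31.96: children's toys → 4.25% → $1.3583
Bluetooth speaker $92.26: electronics → 4.5% → $4.1517
Board game $46.49: children's toys → 4.25% → $1.975825
RC car $28.08: children's toys → 4.25% → $1.1934
Six-pack IPA $14.31: beer, wine and spirits → 10.75% → $1.538325
Hot pretzel $4.87: prepared food → 5.75% → $0.280025
Wireless earbuds $241.11: electronics → 4.5% + 2.5% surcharge = 7% → $16.8777
Storage bin $13.85: general merchandise → 4.75% → $0.657875
Greeting card $3.31: general merchandise → 4.75% → $0.157225
E-reader $116.82: electronics → 4.5% → $5.2569
Unrounded tax sum = $33.447275 → $33.45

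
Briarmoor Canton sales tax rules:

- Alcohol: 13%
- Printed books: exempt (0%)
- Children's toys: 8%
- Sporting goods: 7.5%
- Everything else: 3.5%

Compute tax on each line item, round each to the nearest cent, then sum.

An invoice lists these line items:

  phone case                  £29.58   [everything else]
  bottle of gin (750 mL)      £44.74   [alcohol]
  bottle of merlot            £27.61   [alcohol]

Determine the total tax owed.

Phone case £29.58: everything else → 3.5% → £1.04
Bottle of gin (750 mL) £44.74: alcohol → 13% → £5.82
Bottle of merlot £27.61: alcohol → 13% → £3.59
Total tax = £1.04 + £5.82 + £3.59 = £10.45

£10.45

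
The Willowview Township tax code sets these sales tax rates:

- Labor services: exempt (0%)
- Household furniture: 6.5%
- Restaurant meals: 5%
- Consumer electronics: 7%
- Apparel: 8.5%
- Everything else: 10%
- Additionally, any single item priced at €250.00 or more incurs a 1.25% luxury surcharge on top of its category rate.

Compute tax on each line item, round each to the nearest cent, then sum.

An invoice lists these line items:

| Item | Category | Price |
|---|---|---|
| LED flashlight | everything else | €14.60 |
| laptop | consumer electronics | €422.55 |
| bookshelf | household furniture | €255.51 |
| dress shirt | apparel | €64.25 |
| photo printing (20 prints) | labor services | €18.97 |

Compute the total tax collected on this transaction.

€61.58

LED flashlight €14.60: everything else → 10% → €1.46
Laptop €422.55: consumer electronics → 7% + 1.25% surcharge = 8.25% → €34.86
Bookshelf €255.51: household furniture → 6.5% + 1.25% surcharge = 7.75% → €19.80
Dress shirt €64.25: apparel → 8.5% → €5.46
Photo printing (20 prints) €18.97: labor services → 0% → €0.00
Total tax = €1.46 + €34.86 + €19.80 + €5.46 = €61.58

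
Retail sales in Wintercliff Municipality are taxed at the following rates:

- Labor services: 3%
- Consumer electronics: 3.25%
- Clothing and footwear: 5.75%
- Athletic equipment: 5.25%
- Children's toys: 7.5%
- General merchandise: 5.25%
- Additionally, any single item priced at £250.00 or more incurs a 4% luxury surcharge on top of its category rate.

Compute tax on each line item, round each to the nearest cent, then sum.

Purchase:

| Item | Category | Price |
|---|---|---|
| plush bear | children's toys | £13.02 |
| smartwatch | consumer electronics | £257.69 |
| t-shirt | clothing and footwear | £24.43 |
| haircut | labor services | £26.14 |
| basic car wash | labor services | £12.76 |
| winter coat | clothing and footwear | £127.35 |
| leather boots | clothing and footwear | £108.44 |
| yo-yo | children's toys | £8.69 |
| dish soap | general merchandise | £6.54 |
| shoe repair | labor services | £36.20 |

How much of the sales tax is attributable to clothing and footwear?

£14.96

T-shirt £24.43: clothing and footwear → 5.75% → £1.40
Winter coat £127.35: clothing and footwear → 5.75% → £7.32
Leather boots £108.44: clothing and footwear → 5.75% → £6.24
Tax on clothing and footwear = £1.40 + £7.32 + £6.24 = £14.96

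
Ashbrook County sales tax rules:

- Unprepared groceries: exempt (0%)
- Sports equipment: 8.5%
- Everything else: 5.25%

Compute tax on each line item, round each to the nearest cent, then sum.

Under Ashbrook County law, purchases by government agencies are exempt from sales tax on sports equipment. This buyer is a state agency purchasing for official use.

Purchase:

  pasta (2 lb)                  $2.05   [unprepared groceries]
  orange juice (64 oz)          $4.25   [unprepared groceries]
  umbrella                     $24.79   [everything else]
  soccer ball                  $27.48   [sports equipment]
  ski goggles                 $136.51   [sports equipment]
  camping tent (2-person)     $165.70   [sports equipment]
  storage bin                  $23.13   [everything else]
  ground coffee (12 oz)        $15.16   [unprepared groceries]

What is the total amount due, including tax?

Pasta (2 lb) $2.05: unprepared groceries → 0% → $0.00
Orange juice (64 oz) $4.25: unprepared groceries → 0% → $0.00
Umbrella $24.79: everything else → 5.25% → $1.30
Soccer ball $27.48: sports equipment, buyer-exempt → 0% → $0.00
Ski goggles $136.51: sports equipment, buyer-exempt → 0% → $0.00
Camping tent (2-person) $165.70: sports equipment, buyer-exempt → 0% → $0.00
Storage bin $23.13: everything else → 5.25% → $1.21
Ground coffee (12 oz) $15.16: unprepared groceries → 0% → $0.00
Subtotal = $399.07; tax = $2.51; total due = $401.58

$401.58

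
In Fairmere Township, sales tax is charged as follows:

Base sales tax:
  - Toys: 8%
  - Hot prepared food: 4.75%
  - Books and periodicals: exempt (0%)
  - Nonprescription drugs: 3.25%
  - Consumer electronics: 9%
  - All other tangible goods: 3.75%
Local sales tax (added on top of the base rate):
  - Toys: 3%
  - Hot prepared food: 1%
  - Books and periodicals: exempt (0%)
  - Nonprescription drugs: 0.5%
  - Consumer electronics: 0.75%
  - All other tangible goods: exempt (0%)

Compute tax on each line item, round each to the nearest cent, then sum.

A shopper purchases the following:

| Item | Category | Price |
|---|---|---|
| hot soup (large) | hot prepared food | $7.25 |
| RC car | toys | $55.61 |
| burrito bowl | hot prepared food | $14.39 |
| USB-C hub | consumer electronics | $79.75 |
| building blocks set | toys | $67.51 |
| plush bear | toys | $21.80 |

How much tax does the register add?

Hot soup (large) $7.25: hot prepared food → 4.75% + 1% local = 5.75% → $0.42
RC car $55.61: toys → 8% + 3% local = 11% → $6.12
Burrito bowl $14.39: hot prepared food → 4.75% + 1% local = 5.75% → $0.83
USB-C hub $79.75: consumer electronics → 9% + 0.75% local = 9.75% → $7.78
Building blocks set $67.51: toys → 8% + 3% local = 11% → $7.43
Plush bear $21.80: toys → 8% + 3% local = 11% → $2.40
Total tax = $0.42 + $6.12 + $0.83 + $7.78 + $7.43 + $2.40 = $24.98

$24.98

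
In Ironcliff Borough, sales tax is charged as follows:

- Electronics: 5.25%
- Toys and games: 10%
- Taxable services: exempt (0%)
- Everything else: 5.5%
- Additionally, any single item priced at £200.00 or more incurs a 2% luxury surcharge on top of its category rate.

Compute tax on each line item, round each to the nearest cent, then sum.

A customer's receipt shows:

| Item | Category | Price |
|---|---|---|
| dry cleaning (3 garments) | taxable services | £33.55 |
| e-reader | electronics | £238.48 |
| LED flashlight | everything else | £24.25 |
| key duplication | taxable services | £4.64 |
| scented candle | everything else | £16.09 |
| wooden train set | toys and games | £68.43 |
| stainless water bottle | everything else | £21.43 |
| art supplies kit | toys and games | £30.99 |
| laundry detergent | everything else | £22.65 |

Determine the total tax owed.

£31.87

Dry cleaning (3 garments) £33.55: taxable services → 0% → £0.00
E-reader £238.48: electronics → 5.25% + 2% surcharge = 7.25% → £17.29
LED flashlight £24.25: everything else → 5.5% → £1.33
Key duplication £4.64: taxable services → 0% → £0.00
Scented candle £16.09: everything else → 5.5% → £0.88
Wooden train set £68.43: toys and games → 10% → £6.84
Stainless water bottle £21.43: everything else → 5.5% → £1.18
Art supplies kit £30.99: toys and games → 10% → £3.10
Laundry detergent £22.65: everything else → 5.5% → £1.25
Total tax = £17.29 + £1.33 + £0.88 + £6.84 + £1.18 + £3.10 + £1.25 = £31.87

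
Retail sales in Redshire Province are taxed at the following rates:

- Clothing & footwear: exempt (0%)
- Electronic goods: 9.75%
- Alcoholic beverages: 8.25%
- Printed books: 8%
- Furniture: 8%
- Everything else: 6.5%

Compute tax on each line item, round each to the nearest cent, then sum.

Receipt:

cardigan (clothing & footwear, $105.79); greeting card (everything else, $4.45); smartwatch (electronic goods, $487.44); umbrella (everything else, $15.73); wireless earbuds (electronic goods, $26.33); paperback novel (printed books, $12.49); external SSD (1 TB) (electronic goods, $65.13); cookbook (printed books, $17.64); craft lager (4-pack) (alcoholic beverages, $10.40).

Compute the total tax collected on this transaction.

$61.03

Cardigan $105.79: clothing & footwear → 0% → $0.00
Greeting card $4.45: everything else → 6.5% → $0.29
Smartwatch $487.44: electronic goods → 9.75% → $47.53
Umbrella $15.73: everything else → 6.5% → $1.02
Wireless earbuds $26.33: electronic goods → 9.75% → $2.57
Paperback novel $12.49: printed books → 8% → $1.00
External SSD (1 TB) $65.13: electronic goods → 9.75% → $6.35
Cookbook $17.64: printed books → 8% → $1.41
Craft lager (4-pack) $10.40: alcoholic beverages → 8.25% → $0.86
Total tax = $0.29 + $47.53 + $1.02 + $2.57 + $1.00 + $6.35 + $1.41 + $0.86 = $61.03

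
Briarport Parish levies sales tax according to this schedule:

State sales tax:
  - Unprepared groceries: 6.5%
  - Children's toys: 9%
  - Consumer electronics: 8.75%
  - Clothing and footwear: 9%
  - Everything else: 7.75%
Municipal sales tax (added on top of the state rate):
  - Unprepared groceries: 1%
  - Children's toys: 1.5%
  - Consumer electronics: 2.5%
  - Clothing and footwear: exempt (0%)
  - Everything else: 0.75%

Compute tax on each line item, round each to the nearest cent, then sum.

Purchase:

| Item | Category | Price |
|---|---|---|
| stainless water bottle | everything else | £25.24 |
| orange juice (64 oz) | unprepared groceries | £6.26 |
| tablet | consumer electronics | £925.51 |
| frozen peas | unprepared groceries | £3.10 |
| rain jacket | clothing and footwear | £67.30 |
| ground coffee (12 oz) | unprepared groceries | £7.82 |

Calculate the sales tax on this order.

Stainless water bottle £25.24: everything else → 7.75% + 0.75% municipal = 8.5% → £2.15
Orange juice (64 oz) £6.26: unprepared groceries → 6.5% + 1% municipal = 7.5% → £0.47
Tablet £925.51: consumer electronics → 8.75% + 2.5% municipal = 11.25% → £104.12
Frozen peas £3.10: unprepared groceries → 6.5% + 1% municipal = 7.5% → £0.23
Rain jacket £67.30: clothing and footwear → 9% + 0% municipal = 9% → £6.06
Ground coffee (12 oz) £7.82: unprepared groceries → 6.5% + 1% municipal = 7.5% → £0.59
Total tax = £2.15 + £0.47 + £104.12 + £0.23 + £6.06 + £0.59 = £113.62

£113.62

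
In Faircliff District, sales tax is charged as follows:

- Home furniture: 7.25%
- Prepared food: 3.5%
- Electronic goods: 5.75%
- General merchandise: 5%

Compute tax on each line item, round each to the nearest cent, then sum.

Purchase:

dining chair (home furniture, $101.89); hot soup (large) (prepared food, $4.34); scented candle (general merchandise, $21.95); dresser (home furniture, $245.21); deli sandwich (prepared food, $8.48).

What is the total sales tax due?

Dining chair $101.89: home furniture → 7.25% → $7.39
Hot soup (large) $4.34: prepared food → 3.5% → $0.15
Scented candle $21.95: general merchandise → 5% → $1.10
Dresser $245.21: home furniture → 7.25% → $17.78
Deli sandwich $8.48: prepared food → 3.5% → $0.30
Total tax = $7.39 + $0.15 + $1.10 + $17.78 + $0.30 = $26.72

$26.72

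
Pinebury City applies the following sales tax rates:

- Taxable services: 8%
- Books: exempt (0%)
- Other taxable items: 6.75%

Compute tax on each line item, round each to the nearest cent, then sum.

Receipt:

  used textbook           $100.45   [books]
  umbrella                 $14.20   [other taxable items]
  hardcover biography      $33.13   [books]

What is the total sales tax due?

$0.96

Used textbook $100.45: books → 0% → $0.00
Umbrella $14.20: other taxable items → 6.75% → $0.96
Hardcover biography $33.13: books → 0% → $0.00
Total tax = $0.96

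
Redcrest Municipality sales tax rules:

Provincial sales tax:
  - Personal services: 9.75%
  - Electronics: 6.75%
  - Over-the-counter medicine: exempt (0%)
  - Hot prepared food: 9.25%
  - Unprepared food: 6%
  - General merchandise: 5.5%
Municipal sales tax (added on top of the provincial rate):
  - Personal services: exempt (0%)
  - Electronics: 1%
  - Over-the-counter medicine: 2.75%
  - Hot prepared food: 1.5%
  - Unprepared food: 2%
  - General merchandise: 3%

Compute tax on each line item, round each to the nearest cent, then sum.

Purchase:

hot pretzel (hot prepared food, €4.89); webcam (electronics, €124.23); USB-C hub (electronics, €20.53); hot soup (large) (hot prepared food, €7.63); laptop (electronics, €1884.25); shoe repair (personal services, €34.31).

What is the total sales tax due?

Hot pretzel €4.89: hot prepared food → 9.25% + 1.5% municipal = 10.75% → €0.53
Webcam €124.23: electronics → 6.75% + 1% municipal = 7.75% → €9.63
USB-C hub €20.53: electronics → 6.75% + 1% municipal = 7.75% → €1.59
Hot soup (large) €7.63: hot prepared food → 9.25% + 1.5% municipal = 10.75% → €0.82
Laptop €1884.25: electronics → 6.75% + 1% municipal = 7.75% → €146.03
Shoe repair €34.31: personal services → 9.75% + 0% municipal = 9.75% → €3.35
Total tax = €0.53 + €9.63 + €1.59 + €0.82 + €146.03 + €3.35 = €161.95

€161.95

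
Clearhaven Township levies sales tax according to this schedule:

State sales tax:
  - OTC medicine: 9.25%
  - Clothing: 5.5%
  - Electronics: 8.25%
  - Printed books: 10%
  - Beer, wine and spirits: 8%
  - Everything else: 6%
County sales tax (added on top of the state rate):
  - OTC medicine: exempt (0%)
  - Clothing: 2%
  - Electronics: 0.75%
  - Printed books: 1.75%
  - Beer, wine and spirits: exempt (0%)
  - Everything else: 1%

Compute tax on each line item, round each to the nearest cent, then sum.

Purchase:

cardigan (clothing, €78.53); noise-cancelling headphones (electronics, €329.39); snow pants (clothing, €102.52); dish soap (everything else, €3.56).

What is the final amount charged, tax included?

Cardigan €78.53: clothing → 5.5% + 2% county = 7.5% → €5.89
Noise-cancelling headphones €329.39: electronics → 8.25% + 0.75% county = 9% → €29.65
Snow pants €102.52: clothing → 5.5% + 2% county = 7.5% → €7.69
Dish soap €3.56: everything else → 6% + 1% county = 7% → €0.25
Subtotal = €514.00; tax = €43.48; total due = €557.48

€557.48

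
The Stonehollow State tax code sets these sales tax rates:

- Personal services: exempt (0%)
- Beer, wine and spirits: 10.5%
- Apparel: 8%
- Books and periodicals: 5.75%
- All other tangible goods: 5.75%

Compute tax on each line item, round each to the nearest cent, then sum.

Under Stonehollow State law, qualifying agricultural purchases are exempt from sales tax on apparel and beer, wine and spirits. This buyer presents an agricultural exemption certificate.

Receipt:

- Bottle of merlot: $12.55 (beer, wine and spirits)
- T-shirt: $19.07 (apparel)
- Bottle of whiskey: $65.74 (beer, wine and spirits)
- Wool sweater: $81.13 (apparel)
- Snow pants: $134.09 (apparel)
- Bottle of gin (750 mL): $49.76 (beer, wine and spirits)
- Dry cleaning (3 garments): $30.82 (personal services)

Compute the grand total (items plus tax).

Bottle of merlot $12.55: beer, wine and spirits, buyer-exempt → 0% → $0.00
T-shirt $19.07: apparel, buyer-exempt → 0% → $0.00
Bottle of whiskey $65.74: beer, wine and spirits, buyer-exempt → 0% → $0.00
Wool sweater $81.13: apparel, buyer-exempt → 0% → $0.00
Snow pants $134.09: apparel, buyer-exempt → 0% → $0.00
Bottle of gin (750 mL) $49.76: beer, wine and spirits, buyer-exempt → 0% → $0.00
Dry cleaning (3 garments) $30.82: personal services → 0% → $0.00
Subtotal = $393.16; tax = $0.00; total due = $393.16

$393.16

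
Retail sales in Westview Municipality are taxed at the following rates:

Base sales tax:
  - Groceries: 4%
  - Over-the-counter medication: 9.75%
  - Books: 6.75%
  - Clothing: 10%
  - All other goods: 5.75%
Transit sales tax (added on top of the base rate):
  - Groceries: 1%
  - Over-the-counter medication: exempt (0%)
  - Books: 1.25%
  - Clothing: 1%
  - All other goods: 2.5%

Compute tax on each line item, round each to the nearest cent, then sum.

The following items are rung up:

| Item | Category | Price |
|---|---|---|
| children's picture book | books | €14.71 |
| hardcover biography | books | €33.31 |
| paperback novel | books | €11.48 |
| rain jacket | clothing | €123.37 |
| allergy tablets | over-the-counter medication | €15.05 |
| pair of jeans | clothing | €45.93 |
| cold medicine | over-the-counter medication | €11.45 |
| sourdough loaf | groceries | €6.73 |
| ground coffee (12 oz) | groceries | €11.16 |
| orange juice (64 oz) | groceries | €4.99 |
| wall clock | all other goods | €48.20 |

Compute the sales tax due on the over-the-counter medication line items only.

Allergy tablets €15.05: over-the-counter medication → 9.75% + 0% transit = 9.75% → €1.47
Cold medicine €11.45: over-the-counter medication → 9.75% + 0% transit = 9.75% → €1.12
Tax on over-the-counter medication = €1.47 + €1.12 = €2.59

€2.59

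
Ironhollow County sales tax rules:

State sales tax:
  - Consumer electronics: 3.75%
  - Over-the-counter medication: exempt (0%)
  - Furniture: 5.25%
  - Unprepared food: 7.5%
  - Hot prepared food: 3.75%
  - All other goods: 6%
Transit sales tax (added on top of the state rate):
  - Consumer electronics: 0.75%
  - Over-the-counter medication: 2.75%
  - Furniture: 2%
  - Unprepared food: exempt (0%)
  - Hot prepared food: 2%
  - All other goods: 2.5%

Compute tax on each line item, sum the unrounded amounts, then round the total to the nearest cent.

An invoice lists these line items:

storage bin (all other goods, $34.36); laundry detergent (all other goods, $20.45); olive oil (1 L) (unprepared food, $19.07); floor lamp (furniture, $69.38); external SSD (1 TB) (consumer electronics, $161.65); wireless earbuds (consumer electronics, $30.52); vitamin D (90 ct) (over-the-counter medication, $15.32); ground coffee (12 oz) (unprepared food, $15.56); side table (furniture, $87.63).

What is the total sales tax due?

$27.71

Storage bin $34.36: all other goods → 6% + 2.5% transit = 8.5% → $2.9206
Laundry detergent $20.45: all other goods → 6% + 2.5% transit = 8.5% → $1.73825
Olive oil (1 L) $19.07: unprepared food → 7.5% + 0% transit = 7.5% → $1.43025
Floor lamp $69.38: furniture → 5.25% + 2% transit = 7.25% → $5.03005
External SSD (1 TB) $161.65: consumer electronics → 3.75% + 0.75% transit = 4.5% → $7.27425
Wireless earbuds $30.52: consumer electronics → 3.75% + 0.75% transit = 4.5% → $1.3734
Vitamin D (90 ct) $15.32: over-the-counter medication → 0% + 2.75% transit = 2.75% → $0.4213
Ground coffee (12 oz) $15.56: unprepared food → 7.5% + 0% transit = 7.5% → $1.167
Side table $87.63: furniture → 5.25% + 2% transit = 7.25% → $6.353175
Unrounded tax sum = $27.708275 → $27.71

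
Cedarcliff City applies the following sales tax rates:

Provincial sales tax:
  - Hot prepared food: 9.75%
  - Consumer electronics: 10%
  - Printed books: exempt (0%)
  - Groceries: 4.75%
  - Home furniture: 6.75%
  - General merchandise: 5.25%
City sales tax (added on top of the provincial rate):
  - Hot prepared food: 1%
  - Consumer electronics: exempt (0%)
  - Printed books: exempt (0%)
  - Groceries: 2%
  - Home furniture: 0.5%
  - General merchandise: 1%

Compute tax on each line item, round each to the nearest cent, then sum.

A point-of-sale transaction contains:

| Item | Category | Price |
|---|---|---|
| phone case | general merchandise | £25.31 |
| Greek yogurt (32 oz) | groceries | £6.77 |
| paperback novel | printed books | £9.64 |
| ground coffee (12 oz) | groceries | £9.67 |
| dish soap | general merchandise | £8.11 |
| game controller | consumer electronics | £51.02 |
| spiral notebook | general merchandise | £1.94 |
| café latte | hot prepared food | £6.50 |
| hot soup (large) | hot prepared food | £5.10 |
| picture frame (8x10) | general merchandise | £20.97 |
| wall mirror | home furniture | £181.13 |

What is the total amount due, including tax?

Phone case £25.31: general merchandise → 5.25% + 1% city = 6.25% → £1.58
Greek yogurt (32 oz) £6.77: groceries → 4.75% + 2% city = 6.75% → £0.46
Paperback novel £9.64: printed books → 0% + 0% city = 0% → £0.00
Ground coffee (12 oz) £9.67: groceries → 4.75% + 2% city = 6.75% → £0.65
Dish soap £8.11: general merchandise → 5.25% + 1% city = 6.25% → £0.51
Game controller £51.02: consumer electronics → 10% + 0% city = 10% → £5.10
Spiral notebook £1.94: general merchandise → 5.25% + 1% city = 6.25% → £0.12
Café latte £6.50: hot prepared food → 9.75% + 1% city = 10.75% → £0.70
Hot soup (large) £5.10: hot prepared food → 9.75% + 1% city = 10.75% → £0.55
Picture frame (8x10) £20.97: general merchandise → 5.25% + 1% city = 6.25% → £1.31
Wall mirror £181.13: home furniture → 6.75% + 0.5% city = 7.25% → £13.13
Subtotal = £326.16; tax = £24.11; total due = £350.27

£350.27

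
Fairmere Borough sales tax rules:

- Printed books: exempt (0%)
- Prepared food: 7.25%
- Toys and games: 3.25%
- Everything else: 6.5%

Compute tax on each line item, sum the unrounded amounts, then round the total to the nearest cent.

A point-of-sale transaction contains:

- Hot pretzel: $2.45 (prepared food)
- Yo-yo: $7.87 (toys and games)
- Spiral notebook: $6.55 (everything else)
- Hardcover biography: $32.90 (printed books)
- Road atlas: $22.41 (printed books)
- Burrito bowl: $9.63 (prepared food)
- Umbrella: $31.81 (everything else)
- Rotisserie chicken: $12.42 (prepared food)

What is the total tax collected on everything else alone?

$2.49

Spiral notebook $6.55: everything else → 6.5% → $0.42575
Umbrella $31.81: everything else → 6.5% → $2.06765
Tax on everything else: unrounded sum = $2.4934 → $2.49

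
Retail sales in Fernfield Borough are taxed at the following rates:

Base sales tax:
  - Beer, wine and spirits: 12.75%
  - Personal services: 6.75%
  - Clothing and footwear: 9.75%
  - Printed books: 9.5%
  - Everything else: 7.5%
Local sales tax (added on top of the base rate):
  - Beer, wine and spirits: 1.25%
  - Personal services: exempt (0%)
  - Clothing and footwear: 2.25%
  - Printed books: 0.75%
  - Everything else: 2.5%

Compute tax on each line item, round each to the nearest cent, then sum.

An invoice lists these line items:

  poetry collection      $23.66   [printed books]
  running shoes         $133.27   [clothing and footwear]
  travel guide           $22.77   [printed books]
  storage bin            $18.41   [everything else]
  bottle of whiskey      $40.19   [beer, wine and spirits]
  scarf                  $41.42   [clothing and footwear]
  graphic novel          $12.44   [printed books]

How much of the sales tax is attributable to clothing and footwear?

Running shoes $133.27: clothing and footwear → 9.75% + 2.25% local = 12% → $15.99
Scarf $41.42: clothing and footwear → 9.75% + 2.25% local = 12% → $4.97
Tax on clothing and footwear = $15.99 + $4.97 = $20.96

$20.96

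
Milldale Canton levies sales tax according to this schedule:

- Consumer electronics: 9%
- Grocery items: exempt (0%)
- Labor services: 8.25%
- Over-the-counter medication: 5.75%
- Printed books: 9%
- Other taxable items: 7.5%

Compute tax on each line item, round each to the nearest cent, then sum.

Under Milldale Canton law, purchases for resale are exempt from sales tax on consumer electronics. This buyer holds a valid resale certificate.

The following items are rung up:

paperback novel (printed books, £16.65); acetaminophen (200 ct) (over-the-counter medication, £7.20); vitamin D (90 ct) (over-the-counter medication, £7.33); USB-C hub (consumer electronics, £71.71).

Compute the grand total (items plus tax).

Paperback novel £16.65: printed books → 9% → £1.50
Acetaminophen (200 ct) £7.20: over-the-counter medication → 5.75% → £0.41
Vitamin D (90 ct) £7.33: over-the-counter medication → 5.75% → £0.42
USB-C hub £71.71: consumer electronics, buyer-exempt → 0% → £0.00
Subtotal = £102.89; tax = £2.33; total due = £105.22

£105.22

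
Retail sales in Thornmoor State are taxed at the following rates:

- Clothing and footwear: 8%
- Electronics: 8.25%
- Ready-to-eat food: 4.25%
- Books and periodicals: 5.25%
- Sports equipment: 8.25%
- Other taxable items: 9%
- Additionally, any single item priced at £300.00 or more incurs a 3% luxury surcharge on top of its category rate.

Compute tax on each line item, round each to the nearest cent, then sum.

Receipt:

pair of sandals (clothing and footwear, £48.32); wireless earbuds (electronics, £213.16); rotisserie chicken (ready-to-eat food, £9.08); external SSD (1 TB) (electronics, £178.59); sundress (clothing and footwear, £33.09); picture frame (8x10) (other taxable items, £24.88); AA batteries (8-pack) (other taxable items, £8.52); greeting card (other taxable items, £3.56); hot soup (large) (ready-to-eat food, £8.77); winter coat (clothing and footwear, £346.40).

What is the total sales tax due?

Pair of sandals £48.32: clothing and footwear → 8% → £3.87
Wireless earbuds £213.16: electronics → 8.25% → £17.59
Rotisserie chicken £9.08: ready-to-eat food → 4.25% → £0.39
External SSD (1 TB) £178.59: electronics → 8.25% → £14.73
Sundress £33.09: clothing and footwear → 8% → £2.65
Picture frame (8x10) £24.88: other taxable items → 9% → £2.24
AA batteries (8-pack) £8.52: other taxable items → 9% → £0.77
Greeting card £3.56: other taxable items → 9% → £0.32
Hot soup (large) £8.77: ready-to-eat food → 4.25% → £0.37
Winter coat £346.40: clothing and footwear → 8% + 3% surcharge = 11% → £38.10
Total tax = £3.87 + £17.59 + £0.39 + £14.73 + £2.65 + £2.24 + £0.77 + £0.32 + £0.37 + £38.10 = £81.03

£81.03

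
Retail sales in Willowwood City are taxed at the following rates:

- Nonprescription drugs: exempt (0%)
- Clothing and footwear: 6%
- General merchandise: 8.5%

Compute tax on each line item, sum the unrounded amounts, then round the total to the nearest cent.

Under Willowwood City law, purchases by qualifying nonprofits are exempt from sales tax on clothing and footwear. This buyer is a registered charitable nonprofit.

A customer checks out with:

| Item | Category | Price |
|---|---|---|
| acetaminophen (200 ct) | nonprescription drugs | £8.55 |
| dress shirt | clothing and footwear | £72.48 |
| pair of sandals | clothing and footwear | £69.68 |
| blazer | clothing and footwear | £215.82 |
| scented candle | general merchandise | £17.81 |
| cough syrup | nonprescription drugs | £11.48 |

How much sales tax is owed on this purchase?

Acetaminophen (200 ct) £8.55: nonprescription drugs → 0% → £0.00
Dress shirt £72.48: clothing and footwear, buyer-exempt → 0% → £0.00
Pair of sandals £69.68: clothing and footwear, buyer-exempt → 0% → £0.00
Blazer £215.82: clothing and footwear, buyer-exempt → 0% → £0.00
Scented candle £17.81: general merchandise → 8.5% → £1.51385
Cough syrup £11.48: nonprescription drugs → 0% → £0.00
Unrounded tax sum = £1.51385 → £1.51

£1.51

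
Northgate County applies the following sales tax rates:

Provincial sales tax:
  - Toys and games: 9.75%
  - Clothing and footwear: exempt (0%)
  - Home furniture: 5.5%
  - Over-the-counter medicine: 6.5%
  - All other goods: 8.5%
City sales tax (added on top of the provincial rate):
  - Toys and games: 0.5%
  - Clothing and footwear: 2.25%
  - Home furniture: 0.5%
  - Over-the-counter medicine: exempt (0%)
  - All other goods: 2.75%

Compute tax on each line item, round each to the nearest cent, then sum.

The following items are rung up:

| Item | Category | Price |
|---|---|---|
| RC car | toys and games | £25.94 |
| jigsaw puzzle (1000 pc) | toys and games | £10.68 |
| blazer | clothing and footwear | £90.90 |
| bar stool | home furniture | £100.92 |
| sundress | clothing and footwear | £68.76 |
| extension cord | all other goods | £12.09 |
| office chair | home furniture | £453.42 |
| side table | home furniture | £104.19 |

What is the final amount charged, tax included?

RC car £25.94: toys and games → 9.75% + 0.5% city = 10.25% → £2.66
Jigsaw puzzle (1000 pc) £10.68: toys and games → 9.75% + 0.5% city = 10.25% → £1.09
Blazer £90.90: clothing and footwear → 0% + 2.25% city = 2.25% → £2.05
Bar stool £100.92: home furniture → 5.5% + 0.5% city = 6% → £6.06
Sundress £68.76: clothing and footwear → 0% + 2.25% city = 2.25% → £1.55
Extension cord £12.09: all other goods → 8.5% + 2.75% city = 11.25% → £1.36
Office chair £453.42: home furniture → 5.5% + 0.5% city = 6% → £27.21
Side table £104.19: home furniture → 5.5% + 0.5% city = 6% → £6.25
Subtotal = £866.90; tax = £48.23; total due = £915.13

£915.13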